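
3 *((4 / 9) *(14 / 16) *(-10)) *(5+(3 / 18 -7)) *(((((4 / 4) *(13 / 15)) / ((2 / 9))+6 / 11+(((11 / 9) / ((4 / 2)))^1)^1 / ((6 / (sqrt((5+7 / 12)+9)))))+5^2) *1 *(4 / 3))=21175 *sqrt(21) / 8748+22673 / 27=850.83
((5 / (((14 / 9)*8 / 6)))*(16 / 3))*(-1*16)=-1440 / 7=-205.71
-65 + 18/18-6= -70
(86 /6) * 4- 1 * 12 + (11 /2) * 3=371 /6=61.83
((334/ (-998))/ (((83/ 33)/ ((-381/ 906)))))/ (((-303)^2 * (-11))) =-21209/ 382780304202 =-0.00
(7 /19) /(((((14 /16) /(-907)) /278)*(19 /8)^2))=-129098752 /6859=-18821.80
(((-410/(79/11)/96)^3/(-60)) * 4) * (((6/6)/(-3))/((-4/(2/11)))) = 208486025/981471043584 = 0.00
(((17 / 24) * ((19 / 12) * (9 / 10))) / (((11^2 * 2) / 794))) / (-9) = -128231 / 348480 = -0.37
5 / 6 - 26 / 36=1 / 9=0.11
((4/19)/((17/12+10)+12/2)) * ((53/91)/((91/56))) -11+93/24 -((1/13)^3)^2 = -7643086191661/1073366478184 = -7.12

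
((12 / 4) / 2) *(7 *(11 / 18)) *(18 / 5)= 231 / 10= 23.10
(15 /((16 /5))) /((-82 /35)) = -2625 /1312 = -2.00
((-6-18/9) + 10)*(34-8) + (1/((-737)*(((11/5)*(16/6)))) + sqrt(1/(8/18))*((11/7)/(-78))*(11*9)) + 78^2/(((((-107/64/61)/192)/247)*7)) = -135672758286814175/90214696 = -1503887551.61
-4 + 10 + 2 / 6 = 19 / 3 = 6.33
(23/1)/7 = 23/7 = 3.29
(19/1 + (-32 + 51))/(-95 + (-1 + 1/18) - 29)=-684/2249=-0.30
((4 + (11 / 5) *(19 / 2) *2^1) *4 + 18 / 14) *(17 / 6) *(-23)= -2524687 / 210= -12022.32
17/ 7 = 2.43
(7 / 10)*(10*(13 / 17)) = 91 / 17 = 5.35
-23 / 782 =-1 / 34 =-0.03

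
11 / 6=1.83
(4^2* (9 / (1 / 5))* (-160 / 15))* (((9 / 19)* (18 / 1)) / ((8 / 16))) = -2488320 / 19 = -130964.21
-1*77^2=-5929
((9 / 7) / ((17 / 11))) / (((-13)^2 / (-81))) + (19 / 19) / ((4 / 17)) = 309811 / 80444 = 3.85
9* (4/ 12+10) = 93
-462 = -462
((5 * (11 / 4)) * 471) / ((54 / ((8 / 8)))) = 8635 / 72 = 119.93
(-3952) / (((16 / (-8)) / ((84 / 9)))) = 55328 / 3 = 18442.67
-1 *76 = -76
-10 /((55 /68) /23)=-3128 /11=-284.36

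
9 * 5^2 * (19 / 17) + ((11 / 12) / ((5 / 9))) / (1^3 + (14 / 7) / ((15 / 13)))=702783 / 2788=252.07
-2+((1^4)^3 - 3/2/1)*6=-5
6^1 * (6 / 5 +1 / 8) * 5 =159 / 4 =39.75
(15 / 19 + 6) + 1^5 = 148 / 19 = 7.79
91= 91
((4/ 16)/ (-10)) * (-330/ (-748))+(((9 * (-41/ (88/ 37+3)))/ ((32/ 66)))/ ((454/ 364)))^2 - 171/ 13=371120289129191985/ 28862245395776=12858.33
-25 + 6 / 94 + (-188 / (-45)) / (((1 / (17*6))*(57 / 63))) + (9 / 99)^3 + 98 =3233267003 / 5942915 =544.05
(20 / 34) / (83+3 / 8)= 80 / 11339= 0.01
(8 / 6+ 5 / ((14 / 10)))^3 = 1092727 / 9261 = 117.99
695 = 695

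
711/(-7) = -711/7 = -101.57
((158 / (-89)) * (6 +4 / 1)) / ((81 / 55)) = -86900 / 7209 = -12.05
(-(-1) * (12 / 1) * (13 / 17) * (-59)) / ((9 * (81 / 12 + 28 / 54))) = -110448 / 13345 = -8.28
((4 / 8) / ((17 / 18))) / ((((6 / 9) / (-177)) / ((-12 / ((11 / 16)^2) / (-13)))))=-7340544 / 26741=-274.51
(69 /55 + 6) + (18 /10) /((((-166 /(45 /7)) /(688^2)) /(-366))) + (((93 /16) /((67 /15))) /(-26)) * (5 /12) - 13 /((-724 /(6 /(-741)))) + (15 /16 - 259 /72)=1331614909077960415567 /110266002887040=12076386.87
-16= -16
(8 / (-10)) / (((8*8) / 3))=-3 / 80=-0.04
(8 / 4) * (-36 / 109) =-72 / 109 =-0.66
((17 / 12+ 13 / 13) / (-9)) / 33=-29 / 3564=-0.01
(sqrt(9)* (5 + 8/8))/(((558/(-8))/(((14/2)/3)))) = -56/93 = -0.60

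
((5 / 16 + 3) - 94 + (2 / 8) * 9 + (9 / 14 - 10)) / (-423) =1217 / 5264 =0.23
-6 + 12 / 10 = -24 / 5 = -4.80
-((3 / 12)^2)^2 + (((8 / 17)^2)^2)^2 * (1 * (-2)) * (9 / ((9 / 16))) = -0.08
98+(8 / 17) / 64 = 13329 / 136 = 98.01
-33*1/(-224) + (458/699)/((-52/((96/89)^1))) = 8075437/60386144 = 0.13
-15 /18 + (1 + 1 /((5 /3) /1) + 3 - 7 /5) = 71 /30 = 2.37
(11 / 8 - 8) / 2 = -53 / 16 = -3.31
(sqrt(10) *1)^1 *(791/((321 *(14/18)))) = 339 *sqrt(10)/107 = 10.02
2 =2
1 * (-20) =-20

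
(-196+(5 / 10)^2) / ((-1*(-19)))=-783 / 76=-10.30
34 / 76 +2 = 93 / 38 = 2.45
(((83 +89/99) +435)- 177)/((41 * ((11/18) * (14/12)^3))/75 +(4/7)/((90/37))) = 446.68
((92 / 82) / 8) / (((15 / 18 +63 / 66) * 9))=253 / 29028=0.01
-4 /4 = -1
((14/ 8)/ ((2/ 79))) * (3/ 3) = 553/ 8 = 69.12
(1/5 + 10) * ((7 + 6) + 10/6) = 748/5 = 149.60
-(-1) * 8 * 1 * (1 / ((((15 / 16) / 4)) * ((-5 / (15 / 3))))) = -512 / 15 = -34.13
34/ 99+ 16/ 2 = 826/ 99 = 8.34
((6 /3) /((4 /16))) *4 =32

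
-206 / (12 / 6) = -103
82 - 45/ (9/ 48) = -158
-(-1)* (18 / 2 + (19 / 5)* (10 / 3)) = 65 / 3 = 21.67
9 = 9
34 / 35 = 0.97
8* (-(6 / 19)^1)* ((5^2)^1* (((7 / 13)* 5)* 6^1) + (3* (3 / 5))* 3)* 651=-673059.15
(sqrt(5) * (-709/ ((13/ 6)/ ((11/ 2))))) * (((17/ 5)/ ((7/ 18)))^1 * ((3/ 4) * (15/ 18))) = -3579741 * sqrt(5)/ 364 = -21990.51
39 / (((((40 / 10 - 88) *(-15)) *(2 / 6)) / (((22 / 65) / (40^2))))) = 11 / 560000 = 0.00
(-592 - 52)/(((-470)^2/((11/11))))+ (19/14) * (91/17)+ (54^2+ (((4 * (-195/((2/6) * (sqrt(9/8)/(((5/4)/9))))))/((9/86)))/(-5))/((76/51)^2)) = 807755 * sqrt(2)/4332+ 5488862501/1877650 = 3186.96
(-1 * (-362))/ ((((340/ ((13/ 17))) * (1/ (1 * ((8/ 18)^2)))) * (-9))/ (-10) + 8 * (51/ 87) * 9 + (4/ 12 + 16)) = 3275376/ 18858919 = 0.17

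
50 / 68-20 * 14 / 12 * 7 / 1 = -16585 / 102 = -162.60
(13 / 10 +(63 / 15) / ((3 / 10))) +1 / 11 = 1693 / 110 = 15.39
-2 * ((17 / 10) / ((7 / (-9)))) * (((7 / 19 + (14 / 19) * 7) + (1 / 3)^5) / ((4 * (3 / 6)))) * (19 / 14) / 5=217039 / 66150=3.28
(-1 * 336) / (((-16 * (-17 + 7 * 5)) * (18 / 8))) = 14 / 27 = 0.52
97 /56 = 1.73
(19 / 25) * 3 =57 / 25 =2.28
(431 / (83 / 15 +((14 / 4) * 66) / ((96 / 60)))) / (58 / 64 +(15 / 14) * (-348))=-11585280 / 1498789513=-0.01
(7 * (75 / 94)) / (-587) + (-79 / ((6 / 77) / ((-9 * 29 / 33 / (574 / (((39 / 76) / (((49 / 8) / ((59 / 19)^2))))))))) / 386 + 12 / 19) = 0.65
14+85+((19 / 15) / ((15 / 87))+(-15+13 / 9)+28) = 27178 / 225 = 120.79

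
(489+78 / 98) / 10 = 2400 / 49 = 48.98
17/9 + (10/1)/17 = 379/153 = 2.48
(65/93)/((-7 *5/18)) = -78/217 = -0.36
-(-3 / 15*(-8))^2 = -64 / 25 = -2.56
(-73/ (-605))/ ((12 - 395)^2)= 73/ 88746845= 0.00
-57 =-57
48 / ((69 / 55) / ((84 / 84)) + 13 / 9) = 2970 / 167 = 17.78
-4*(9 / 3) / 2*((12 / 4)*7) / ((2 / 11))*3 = -2079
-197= -197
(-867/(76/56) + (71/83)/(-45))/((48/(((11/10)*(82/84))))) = -20446887329/1430654400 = -14.29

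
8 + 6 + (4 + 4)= 22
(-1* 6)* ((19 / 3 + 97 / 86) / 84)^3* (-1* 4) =20796875 / 1236492864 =0.02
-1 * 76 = -76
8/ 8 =1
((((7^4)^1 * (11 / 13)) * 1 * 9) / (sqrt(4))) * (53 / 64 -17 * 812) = -209984009697 / 1664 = -126192313.52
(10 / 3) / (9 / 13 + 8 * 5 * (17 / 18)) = 390 / 4501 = 0.09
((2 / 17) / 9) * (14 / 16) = 7 / 612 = 0.01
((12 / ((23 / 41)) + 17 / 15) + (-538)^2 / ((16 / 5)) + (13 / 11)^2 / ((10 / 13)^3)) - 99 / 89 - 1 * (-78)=90553.73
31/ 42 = 0.74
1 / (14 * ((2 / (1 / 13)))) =1 / 364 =0.00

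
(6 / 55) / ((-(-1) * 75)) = 2 / 1375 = 0.00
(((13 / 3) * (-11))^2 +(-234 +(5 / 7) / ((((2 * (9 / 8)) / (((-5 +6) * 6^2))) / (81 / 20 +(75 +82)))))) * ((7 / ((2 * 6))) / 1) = 244357 / 108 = 2262.56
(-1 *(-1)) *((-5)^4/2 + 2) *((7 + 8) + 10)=15725/2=7862.50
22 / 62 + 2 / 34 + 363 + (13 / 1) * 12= 273731 / 527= 519.41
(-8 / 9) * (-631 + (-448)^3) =719328184 / 9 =79925353.78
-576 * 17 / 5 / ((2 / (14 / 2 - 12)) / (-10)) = -48960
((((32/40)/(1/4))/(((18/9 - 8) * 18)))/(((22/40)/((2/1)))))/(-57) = 32/16929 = 0.00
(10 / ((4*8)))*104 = 65 / 2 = 32.50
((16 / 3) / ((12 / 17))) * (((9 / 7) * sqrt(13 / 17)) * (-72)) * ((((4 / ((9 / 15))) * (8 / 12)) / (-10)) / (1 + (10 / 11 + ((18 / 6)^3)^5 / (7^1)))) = 352 * sqrt(221) / 39459531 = 0.00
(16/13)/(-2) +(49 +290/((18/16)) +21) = 38278/117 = 327.16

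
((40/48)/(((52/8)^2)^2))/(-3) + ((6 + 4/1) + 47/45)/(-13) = -1092109/1285245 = -0.85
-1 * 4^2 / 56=-2 / 7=-0.29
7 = 7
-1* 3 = -3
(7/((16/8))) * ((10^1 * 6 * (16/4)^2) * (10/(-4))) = -8400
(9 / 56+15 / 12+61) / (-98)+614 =3366137 / 5488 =613.36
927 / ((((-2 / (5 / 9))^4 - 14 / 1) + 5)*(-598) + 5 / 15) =-1738125 / 178235069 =-0.01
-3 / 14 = -0.21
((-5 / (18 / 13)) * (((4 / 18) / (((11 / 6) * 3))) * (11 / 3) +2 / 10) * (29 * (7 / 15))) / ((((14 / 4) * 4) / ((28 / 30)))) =-124033 / 109350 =-1.13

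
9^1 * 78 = 702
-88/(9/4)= -352/9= -39.11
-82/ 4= -41/ 2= -20.50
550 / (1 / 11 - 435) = -3025 / 2392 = -1.26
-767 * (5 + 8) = -9971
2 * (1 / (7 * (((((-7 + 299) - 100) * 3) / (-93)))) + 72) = 96737 / 672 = 143.95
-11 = -11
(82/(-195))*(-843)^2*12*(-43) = 154199899.94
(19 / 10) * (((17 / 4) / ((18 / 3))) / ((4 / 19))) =6137 / 960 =6.39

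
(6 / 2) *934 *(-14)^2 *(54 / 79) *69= 2046289392 / 79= 25902397.37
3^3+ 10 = 37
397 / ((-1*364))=-397 / 364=-1.09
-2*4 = -8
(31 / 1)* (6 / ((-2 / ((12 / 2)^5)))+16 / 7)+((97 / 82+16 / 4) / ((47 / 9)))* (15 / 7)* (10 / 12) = -39015333815 / 53956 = -723095.37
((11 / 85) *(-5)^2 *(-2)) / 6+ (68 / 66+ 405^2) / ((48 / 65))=5981180155 / 26928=222117.50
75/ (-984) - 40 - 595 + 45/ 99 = -2289715/ 3608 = -634.62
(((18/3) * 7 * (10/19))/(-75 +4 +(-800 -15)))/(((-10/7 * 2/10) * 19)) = 735/159923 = 0.00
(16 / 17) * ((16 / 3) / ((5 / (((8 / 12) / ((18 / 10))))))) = 512 / 1377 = 0.37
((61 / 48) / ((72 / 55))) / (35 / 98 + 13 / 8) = 23485 / 47952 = 0.49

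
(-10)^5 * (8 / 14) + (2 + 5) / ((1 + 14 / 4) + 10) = -11599902 / 203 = -57142.37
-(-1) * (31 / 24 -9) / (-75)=37 / 360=0.10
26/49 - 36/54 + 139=20413/147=138.86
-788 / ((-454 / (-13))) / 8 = -2561 / 908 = -2.82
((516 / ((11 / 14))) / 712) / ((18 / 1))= 301 / 5874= 0.05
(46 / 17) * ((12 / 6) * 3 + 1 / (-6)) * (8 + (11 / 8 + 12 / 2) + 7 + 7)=189175 / 408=463.66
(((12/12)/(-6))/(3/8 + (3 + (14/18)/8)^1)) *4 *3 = -72/125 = -0.58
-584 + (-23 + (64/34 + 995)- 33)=6067/17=356.88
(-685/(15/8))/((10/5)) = -548/3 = -182.67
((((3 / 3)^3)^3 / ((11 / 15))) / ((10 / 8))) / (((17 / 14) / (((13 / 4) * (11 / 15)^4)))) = 242242 / 286875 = 0.84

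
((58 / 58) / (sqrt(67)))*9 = 9*sqrt(67) / 67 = 1.10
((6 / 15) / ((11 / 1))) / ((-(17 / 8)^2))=-128 / 15895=-0.01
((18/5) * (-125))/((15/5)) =-150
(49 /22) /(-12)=-49 /264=-0.19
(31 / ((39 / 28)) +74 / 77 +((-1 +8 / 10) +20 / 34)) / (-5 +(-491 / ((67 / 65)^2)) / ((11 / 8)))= -27048330341 / 390834737475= -0.07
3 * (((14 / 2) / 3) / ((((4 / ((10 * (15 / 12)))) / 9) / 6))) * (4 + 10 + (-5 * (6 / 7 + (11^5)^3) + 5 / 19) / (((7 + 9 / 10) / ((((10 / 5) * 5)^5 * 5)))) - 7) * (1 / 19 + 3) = -4766717441823614994254888.00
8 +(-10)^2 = 108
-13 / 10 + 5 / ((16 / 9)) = 121 / 80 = 1.51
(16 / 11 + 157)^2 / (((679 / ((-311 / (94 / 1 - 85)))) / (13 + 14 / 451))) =-88139443581 / 5293387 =-16650.86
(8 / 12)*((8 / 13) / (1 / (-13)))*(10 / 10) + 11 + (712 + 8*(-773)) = -16399 / 3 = -5466.33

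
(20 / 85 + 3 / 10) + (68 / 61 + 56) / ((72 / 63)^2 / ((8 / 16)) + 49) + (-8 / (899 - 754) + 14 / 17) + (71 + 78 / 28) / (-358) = 4200968461153 / 1905928702020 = 2.20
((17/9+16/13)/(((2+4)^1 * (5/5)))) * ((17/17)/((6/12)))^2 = 730/351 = 2.08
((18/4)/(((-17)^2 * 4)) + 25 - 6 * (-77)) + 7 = 1142137/2312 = 494.00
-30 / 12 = -5 / 2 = -2.50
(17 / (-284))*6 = -51 / 142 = -0.36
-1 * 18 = -18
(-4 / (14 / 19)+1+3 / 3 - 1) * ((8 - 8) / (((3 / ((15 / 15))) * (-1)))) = 0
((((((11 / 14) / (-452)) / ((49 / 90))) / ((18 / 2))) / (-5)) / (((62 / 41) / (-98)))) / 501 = -451 / 49140084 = -0.00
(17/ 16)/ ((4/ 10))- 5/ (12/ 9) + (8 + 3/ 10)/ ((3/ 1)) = 803/ 480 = 1.67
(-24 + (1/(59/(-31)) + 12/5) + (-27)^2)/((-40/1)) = -26066/1475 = -17.67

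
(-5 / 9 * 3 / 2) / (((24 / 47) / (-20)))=1175 / 36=32.64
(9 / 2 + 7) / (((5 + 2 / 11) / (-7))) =-1771 / 114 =-15.54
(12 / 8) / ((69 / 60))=30 / 23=1.30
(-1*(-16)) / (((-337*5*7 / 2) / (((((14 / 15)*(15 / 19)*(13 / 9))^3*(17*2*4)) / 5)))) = -3748046848 / 42126777675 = -0.09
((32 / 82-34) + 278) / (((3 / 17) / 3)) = 170340 / 41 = 4154.63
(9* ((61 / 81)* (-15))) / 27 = -305 / 81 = -3.77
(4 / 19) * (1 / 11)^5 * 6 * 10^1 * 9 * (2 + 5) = 15120 / 3059969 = 0.00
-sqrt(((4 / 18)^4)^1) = -4 / 81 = -0.05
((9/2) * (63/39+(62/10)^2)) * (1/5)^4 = 58581/203125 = 0.29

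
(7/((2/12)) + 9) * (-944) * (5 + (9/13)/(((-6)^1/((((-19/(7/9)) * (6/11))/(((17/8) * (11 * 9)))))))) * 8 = -21235536768/11011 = -1928574.77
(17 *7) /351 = 119 /351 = 0.34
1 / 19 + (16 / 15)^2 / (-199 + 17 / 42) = 29341 / 625575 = 0.05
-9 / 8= -1.12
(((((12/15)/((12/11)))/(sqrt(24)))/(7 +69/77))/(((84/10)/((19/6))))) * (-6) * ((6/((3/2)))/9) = -121 * sqrt(6)/15552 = -0.02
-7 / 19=-0.37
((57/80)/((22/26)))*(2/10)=741/4400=0.17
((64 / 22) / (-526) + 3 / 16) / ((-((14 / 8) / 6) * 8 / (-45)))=1137105 / 324016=3.51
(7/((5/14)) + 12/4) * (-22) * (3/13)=-7458/65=-114.74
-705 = -705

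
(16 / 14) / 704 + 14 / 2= 4313 / 616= 7.00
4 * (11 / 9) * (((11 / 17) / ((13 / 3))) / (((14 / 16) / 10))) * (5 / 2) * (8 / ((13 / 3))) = 774400 / 20111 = 38.51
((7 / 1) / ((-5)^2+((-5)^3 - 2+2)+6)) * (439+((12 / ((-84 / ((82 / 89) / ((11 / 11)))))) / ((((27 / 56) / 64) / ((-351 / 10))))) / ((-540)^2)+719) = -32870396321 / 381175875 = -86.23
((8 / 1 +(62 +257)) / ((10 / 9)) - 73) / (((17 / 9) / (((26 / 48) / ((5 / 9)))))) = 776763 / 6800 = 114.23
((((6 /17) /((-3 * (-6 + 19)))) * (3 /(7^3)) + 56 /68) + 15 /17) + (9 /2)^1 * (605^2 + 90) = 249773796715 /151606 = 1647519.21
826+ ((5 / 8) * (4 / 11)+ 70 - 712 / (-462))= 414769 / 462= 897.77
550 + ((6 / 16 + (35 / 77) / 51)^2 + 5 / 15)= 11087861977 / 20142144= 550.48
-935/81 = -11.54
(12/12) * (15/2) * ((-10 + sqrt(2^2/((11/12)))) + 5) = -75/2 + 30 * sqrt(33)/11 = -21.83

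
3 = 3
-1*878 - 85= -963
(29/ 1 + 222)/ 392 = 251/ 392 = 0.64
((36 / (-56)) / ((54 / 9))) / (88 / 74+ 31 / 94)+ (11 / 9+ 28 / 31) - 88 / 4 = -45730537 / 2292822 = -19.95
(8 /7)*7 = 8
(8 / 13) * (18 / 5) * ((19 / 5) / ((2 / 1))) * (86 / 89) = 117648 / 28925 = 4.07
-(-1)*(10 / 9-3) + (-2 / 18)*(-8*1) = -1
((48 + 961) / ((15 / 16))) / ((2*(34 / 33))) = 44396 / 85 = 522.31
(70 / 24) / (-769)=-35 / 9228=-0.00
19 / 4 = 4.75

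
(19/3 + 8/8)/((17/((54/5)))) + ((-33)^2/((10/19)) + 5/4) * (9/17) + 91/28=93838/85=1103.98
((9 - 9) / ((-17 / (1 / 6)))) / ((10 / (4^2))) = 0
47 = 47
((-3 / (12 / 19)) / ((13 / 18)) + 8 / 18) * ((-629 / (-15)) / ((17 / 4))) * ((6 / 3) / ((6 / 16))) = -339808 / 1053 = -322.70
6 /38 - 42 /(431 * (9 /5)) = 2549 /24567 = 0.10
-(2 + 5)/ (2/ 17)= -119/ 2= -59.50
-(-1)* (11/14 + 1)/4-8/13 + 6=4245/728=5.83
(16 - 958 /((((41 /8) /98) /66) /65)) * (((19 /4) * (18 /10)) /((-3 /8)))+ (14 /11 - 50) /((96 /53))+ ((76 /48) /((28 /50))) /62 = 14028654582030307 /7829360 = 1791800936.73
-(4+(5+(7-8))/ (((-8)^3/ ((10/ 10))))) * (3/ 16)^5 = -0.00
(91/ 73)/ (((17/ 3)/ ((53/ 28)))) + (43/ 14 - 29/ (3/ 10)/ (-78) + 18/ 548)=2651198497/ 556975692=4.76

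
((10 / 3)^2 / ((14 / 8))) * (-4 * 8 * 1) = -12800 / 63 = -203.17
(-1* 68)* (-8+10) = -136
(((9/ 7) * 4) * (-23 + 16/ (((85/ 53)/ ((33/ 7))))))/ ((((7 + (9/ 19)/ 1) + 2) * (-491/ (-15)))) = 815043/ 2045015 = 0.40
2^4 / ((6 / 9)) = 24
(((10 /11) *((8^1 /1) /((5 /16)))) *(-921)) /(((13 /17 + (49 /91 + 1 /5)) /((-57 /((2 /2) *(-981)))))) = -1650039040 /1991539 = -828.52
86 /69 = 1.25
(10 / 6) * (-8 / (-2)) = 20 / 3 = 6.67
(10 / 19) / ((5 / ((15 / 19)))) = 30 / 361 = 0.08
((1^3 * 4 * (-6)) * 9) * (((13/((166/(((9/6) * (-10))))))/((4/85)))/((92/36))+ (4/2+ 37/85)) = 1583.84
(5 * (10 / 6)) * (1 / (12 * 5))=5 / 36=0.14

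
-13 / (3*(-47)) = 0.09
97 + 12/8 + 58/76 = 1886/19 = 99.26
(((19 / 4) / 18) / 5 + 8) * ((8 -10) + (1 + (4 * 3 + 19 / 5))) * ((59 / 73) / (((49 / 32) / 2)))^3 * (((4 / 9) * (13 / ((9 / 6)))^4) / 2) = 1319499689985933574144 / 7507007795937825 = 175769.06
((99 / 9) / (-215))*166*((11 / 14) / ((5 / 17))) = -170731 / 7525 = -22.69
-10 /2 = -5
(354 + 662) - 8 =1008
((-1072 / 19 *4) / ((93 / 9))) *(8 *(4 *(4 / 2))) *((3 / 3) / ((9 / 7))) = -1921024 / 1767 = -1087.17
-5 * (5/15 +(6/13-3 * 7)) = 3940/39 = 101.03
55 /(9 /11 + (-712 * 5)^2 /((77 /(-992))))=-0.00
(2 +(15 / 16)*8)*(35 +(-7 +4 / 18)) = 2413 / 9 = 268.11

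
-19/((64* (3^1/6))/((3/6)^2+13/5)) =-1083/640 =-1.69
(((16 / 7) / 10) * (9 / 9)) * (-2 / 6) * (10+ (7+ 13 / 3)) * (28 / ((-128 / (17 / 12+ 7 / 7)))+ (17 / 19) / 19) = 53404 / 68229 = 0.78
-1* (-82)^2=-6724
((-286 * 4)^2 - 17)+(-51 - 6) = 1308662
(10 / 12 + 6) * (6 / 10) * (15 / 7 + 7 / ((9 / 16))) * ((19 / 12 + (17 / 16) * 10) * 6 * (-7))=-11039947 / 360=-30666.52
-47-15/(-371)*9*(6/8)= -69343/1484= -46.73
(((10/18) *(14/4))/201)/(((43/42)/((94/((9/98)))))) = 2256940/233361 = 9.67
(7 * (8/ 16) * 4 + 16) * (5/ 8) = 75/ 4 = 18.75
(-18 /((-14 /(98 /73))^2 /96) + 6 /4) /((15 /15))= -153357 /10658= -14.39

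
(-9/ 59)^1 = -9/ 59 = -0.15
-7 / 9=-0.78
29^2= 841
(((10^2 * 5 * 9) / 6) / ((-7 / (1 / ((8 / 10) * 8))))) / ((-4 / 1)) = 1875 / 448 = 4.19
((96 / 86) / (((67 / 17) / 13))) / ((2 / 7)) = 12.89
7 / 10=0.70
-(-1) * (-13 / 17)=-13 / 17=-0.76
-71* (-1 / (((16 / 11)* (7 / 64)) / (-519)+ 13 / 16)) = 87.42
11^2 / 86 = 121 / 86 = 1.41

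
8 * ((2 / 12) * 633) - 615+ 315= 544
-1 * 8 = -8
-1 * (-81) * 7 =567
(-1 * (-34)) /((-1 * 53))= -34 /53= -0.64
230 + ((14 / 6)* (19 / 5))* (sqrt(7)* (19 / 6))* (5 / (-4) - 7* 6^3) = 230 - 15295931* sqrt(7) / 360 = -112184.53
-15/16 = -0.94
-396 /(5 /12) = -4752 /5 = -950.40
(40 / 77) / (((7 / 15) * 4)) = 150 / 539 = 0.28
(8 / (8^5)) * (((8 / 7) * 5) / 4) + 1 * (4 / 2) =28677 / 14336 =2.00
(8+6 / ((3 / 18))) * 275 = 12100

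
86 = 86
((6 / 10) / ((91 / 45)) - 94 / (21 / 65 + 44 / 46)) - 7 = -13955160 / 174083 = -80.16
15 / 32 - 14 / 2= -209 / 32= -6.53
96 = 96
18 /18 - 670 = -669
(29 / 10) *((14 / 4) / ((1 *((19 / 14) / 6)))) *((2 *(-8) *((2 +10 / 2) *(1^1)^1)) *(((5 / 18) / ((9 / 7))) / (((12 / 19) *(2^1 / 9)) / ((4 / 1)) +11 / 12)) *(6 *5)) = -3183040 / 93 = -34226.24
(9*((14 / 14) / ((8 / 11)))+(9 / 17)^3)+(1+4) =688739 / 39304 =17.52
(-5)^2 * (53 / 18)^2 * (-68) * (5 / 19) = -5969125 / 1539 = -3878.57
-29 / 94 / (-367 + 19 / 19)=29 / 34404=0.00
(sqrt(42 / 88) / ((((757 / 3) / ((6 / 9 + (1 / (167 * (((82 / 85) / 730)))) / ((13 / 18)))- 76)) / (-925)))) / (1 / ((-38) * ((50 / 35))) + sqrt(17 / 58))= 334.42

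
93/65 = 1.43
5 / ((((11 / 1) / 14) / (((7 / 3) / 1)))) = 490 / 33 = 14.85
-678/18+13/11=-1204/33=-36.48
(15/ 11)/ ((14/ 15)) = 225/ 154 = 1.46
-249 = -249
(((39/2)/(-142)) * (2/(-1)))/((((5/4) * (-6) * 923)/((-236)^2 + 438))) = -56134/25205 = -2.23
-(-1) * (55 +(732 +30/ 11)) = 8687/ 11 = 789.73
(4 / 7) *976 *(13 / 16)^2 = 10309 / 28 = 368.18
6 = 6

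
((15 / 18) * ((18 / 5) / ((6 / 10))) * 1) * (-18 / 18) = -5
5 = 5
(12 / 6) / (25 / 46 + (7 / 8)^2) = 2944 / 1927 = 1.53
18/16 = 9/8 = 1.12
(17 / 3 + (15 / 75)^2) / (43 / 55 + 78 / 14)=16478 / 18345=0.90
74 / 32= 37 / 16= 2.31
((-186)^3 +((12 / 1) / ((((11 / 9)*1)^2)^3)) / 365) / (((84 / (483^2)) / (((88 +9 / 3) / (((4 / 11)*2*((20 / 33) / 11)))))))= -3154753492943021064459 / 77730400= -40585838911713.06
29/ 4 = 7.25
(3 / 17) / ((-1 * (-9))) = 1 / 51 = 0.02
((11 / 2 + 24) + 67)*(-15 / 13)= -2895 / 26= -111.35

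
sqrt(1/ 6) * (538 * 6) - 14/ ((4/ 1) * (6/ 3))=1316.08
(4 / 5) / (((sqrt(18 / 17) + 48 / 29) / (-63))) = -110432 / 2225 + 11774 * sqrt(34) / 2225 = -18.78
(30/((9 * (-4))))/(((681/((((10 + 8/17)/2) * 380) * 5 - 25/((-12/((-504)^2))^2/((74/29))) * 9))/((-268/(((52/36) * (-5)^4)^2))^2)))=132815850649279988256/3901721278076171875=34.04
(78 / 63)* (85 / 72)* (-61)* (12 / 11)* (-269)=26164.42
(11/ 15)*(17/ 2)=187/ 30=6.23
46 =46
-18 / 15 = -1.20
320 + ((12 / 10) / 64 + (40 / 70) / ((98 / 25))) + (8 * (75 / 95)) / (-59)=19690089509 / 61520480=320.06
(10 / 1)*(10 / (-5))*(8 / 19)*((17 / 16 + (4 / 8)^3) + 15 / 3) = -990 / 19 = -52.11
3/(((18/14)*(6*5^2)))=7/450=0.02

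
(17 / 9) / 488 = 17 / 4392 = 0.00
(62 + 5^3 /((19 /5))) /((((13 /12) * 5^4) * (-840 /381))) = -686943 /10806250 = -0.06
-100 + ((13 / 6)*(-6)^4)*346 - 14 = 971454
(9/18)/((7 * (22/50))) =25/154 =0.16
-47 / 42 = -1.12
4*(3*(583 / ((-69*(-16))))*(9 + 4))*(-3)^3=-204633 / 92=-2224.27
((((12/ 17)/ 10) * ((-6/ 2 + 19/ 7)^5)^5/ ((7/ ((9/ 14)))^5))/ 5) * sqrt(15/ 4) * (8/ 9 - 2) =41278242816 * sqrt(15)/ 32199588842581506443030998205155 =0.00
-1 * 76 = -76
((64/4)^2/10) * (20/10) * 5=256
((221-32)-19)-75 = 95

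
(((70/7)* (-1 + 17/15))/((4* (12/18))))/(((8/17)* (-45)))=-17/720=-0.02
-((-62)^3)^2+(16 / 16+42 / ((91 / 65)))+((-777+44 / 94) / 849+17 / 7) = -56800235551.49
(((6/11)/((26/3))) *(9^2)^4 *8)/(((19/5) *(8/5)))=9685512225/2717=3564781.83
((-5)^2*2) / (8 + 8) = 25 / 8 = 3.12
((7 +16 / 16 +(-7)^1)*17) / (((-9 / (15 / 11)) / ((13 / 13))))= -85 / 33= -2.58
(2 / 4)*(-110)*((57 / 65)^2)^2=-116116011 / 3570125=-32.52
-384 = -384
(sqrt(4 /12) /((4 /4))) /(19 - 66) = -sqrt(3) /141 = -0.01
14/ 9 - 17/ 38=379/ 342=1.11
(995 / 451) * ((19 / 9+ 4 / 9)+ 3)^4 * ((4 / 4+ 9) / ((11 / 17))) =1057187500000 / 32549121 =32479.76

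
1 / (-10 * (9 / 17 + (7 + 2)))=-17 / 1620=-0.01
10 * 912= 9120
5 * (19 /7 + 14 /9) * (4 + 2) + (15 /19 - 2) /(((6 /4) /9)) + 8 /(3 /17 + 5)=537115 /4389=122.38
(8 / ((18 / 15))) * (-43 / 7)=-860 / 21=-40.95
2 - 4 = -2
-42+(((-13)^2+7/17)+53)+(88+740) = 17143/17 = 1008.41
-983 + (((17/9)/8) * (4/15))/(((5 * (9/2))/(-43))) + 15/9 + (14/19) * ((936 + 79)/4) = -183405703/230850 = -794.48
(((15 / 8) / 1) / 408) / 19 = 5 / 20672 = 0.00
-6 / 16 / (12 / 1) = -1 / 32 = -0.03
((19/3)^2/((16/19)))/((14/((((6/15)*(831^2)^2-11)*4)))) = 6541764318205433/2520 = 2595938221510.09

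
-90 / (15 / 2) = -12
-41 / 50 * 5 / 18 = -41 / 180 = -0.23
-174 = -174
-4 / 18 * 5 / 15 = -2 / 27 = -0.07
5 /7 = 0.71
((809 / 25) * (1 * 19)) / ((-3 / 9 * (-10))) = 46113 / 250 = 184.45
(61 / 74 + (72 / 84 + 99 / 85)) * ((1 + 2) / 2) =375951 / 88060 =4.27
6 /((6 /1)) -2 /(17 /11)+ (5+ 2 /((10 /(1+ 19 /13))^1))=5744 /1105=5.20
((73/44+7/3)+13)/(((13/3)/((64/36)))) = 8972/1287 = 6.97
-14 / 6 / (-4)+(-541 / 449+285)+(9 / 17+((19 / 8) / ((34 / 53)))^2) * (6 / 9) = 4880988907 / 16609408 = 293.87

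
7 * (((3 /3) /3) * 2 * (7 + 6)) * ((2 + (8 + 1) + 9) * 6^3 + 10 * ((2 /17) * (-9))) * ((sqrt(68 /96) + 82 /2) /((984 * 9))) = 185185 * sqrt(102) /75276 + 185185 /153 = 1235.21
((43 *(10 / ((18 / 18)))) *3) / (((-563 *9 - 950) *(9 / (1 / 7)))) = -430 / 126357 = -0.00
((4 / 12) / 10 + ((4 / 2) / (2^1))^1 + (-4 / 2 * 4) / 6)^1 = -0.30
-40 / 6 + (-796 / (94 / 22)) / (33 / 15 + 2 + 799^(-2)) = -93278170 / 1828149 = -51.02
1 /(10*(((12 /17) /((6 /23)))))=17 /460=0.04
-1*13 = -13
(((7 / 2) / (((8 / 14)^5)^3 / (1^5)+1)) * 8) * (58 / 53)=7710039892147432 / 251677668343651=30.63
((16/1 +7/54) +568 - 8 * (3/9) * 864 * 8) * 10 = -4818925/27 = -178478.70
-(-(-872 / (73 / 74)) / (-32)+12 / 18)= 11807 / 438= 26.96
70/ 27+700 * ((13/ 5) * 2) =98350/ 27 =3642.59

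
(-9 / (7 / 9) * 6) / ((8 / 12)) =-729 / 7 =-104.14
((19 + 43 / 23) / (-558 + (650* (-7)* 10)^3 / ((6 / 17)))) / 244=-180 / 561669435032424311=-0.00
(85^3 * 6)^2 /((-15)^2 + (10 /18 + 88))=3594013031250 /83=43301361822.29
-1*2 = -2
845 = 845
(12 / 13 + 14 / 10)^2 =22801 / 4225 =5.40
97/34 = 2.85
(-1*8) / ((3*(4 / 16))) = -32 / 3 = -10.67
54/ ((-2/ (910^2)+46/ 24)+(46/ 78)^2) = 402456600/ 16876807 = 23.85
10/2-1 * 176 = -171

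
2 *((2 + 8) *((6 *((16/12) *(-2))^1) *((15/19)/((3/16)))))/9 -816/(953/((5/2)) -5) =-285680/1881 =-151.88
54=54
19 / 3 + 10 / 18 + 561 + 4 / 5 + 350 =41341 / 45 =918.69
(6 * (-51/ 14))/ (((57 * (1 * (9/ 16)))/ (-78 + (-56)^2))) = -831776/ 399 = -2084.65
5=5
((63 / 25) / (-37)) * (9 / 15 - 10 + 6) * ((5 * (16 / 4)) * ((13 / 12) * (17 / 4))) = 78897 / 3700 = 21.32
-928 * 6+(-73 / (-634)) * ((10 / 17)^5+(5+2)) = -5011521387057 / 900189338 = -5567.19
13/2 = 6.50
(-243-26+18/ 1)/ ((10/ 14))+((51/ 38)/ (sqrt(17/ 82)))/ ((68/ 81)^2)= -1757/ 5+19683 * sqrt(1394)/ 175712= -347.22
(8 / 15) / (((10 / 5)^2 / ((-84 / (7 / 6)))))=-48 / 5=-9.60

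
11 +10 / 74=412 / 37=11.14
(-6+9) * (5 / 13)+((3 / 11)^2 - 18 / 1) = -16.77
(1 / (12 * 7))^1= 1 / 84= 0.01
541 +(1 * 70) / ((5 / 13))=723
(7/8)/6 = 7/48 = 0.15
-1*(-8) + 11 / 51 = 419 / 51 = 8.22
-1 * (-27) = 27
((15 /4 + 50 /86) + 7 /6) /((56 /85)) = 8.35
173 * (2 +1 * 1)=519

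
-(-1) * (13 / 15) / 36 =13 / 540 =0.02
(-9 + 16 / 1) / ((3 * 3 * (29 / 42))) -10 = -772 / 87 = -8.87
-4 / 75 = -0.05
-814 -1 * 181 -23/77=-76638/77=-995.30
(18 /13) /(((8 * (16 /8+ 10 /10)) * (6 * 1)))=1 /104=0.01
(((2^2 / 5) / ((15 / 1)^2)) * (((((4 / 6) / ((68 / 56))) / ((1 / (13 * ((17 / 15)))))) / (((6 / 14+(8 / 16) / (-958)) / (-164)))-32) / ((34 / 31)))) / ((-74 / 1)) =25076203552 / 182811380625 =0.14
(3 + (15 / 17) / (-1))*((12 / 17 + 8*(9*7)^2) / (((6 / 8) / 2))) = 51820416 / 289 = 179309.40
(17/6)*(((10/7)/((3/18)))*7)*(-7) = -1190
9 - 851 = -842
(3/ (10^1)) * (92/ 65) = 138/ 325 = 0.42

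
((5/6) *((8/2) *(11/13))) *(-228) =-8360/13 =-643.08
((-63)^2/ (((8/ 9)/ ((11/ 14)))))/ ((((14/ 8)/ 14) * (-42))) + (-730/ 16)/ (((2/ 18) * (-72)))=-42403/ 64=-662.55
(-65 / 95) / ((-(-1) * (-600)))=13 / 11400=0.00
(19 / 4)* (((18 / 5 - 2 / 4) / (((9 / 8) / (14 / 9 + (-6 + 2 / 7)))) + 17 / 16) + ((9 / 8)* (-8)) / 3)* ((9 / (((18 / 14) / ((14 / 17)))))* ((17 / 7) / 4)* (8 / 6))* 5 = -11546167 / 7776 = -1484.85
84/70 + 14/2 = 41/5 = 8.20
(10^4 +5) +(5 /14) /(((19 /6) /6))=1330755 /133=10005.68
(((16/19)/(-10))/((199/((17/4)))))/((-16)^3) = 17/38717440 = 0.00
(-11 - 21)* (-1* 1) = 32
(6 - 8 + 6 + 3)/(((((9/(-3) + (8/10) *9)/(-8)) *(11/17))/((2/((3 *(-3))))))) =1360/297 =4.58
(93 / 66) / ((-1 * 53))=-31 / 1166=-0.03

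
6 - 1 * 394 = -388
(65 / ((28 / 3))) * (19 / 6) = 1235 / 56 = 22.05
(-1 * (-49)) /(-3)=-49 /3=-16.33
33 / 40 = 0.82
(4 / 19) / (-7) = -4 / 133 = -0.03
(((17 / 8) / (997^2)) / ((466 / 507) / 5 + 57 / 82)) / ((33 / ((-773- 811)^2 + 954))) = 739154019825 / 3995472851986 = 0.18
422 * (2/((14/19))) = 8018/7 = 1145.43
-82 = -82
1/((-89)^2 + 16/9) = 9/71305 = 0.00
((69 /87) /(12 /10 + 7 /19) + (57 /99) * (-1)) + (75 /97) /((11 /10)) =795712 /1257411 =0.63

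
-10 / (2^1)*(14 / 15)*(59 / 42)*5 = -295 / 9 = -32.78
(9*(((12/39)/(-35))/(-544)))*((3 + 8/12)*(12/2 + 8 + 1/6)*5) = 55/1456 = 0.04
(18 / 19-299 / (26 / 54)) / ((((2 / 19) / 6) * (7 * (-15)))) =1683 / 5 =336.60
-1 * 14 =-14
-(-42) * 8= 336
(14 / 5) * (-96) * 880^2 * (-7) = 1457111040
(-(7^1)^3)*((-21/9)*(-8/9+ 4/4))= 2401/27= 88.93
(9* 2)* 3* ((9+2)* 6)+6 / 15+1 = 17827 / 5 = 3565.40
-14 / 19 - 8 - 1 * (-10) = 24 / 19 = 1.26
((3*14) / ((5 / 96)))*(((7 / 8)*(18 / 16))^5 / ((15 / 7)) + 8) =2851717568301 / 419430400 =6799.02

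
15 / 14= 1.07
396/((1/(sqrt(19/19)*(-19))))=-7524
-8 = -8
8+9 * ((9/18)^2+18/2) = 365/4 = 91.25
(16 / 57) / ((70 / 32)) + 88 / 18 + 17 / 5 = 8.42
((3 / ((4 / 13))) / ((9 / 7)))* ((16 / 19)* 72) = 8736 / 19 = 459.79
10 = 10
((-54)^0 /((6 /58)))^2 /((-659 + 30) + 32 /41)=-34481 /231813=-0.15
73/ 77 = 0.95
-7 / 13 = -0.54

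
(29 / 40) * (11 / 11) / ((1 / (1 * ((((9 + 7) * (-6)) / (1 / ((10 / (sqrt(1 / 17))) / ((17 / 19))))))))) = -13224 * sqrt(17) / 17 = -3207.29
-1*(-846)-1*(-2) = 848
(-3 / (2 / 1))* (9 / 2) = -27 / 4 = -6.75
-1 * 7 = -7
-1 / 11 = -0.09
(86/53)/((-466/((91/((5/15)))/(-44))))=11739/543356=0.02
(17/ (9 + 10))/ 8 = 17/ 152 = 0.11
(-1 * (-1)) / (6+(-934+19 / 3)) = -3 / 2765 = -0.00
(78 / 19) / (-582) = -13 / 1843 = -0.01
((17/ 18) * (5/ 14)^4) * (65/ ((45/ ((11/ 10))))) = 0.02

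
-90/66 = -15/11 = -1.36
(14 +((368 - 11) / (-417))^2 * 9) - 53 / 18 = 6138961 / 347778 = 17.65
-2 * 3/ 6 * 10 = -10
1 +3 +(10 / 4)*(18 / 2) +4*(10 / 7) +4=507 / 14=36.21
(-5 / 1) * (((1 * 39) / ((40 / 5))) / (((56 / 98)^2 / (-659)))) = 6296745 / 128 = 49193.32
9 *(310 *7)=19530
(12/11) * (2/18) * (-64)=-256/33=-7.76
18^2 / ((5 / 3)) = 972 / 5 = 194.40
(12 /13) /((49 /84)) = 144 /91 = 1.58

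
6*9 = 54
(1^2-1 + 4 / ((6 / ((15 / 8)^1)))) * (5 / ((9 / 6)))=25 / 6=4.17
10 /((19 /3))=30 /19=1.58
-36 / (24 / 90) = -135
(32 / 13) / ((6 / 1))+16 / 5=3.61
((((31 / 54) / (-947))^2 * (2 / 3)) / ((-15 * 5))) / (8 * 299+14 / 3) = -961 / 705095001238500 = -0.00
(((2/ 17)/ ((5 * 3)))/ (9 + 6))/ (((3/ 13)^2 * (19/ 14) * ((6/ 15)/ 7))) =16562/ 130815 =0.13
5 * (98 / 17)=490 / 17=28.82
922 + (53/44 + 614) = 67637/44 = 1537.20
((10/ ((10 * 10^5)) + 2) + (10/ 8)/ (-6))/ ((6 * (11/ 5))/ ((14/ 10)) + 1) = 3762521/ 21900000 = 0.17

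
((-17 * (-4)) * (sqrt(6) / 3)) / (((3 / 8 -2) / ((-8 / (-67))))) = -4352 * sqrt(6) / 2613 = -4.08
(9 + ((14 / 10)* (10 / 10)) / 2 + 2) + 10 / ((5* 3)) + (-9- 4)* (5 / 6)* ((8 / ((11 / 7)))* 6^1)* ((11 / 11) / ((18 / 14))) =-242557 / 990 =-245.01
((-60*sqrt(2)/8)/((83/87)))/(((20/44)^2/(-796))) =12569238*sqrt(2)/415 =42832.74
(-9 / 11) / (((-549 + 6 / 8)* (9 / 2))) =8 / 24123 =0.00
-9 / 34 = -0.26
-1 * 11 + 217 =206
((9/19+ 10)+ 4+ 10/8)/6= 2.62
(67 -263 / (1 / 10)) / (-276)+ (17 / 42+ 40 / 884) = 1385701 / 142324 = 9.74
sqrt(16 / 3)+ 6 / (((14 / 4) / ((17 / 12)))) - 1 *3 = -4 / 7+ 4 *sqrt(3) / 3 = 1.74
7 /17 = 0.41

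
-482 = -482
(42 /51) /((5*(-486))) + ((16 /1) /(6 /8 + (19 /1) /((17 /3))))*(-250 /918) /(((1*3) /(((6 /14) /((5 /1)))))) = -137519 /4482135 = -0.03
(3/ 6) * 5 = 5/ 2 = 2.50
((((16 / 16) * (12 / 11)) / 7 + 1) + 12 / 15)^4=321499206081 / 21970650625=14.63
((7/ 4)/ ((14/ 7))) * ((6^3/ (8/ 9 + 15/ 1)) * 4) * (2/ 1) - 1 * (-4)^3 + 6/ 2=23189/ 143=162.16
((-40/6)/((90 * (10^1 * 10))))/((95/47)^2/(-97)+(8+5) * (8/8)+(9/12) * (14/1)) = -214273/6785627175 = -0.00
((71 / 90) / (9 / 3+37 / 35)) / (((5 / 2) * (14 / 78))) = 13 / 30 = 0.43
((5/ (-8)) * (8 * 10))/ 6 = -25/ 3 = -8.33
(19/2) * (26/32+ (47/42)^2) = 276811/14112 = 19.62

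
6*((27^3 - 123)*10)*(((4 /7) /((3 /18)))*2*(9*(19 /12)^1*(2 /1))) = 1605484800 /7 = 229354971.43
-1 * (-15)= 15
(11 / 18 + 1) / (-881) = -29 / 15858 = -0.00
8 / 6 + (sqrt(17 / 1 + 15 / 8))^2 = 485 / 24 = 20.21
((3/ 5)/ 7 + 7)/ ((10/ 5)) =124/ 35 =3.54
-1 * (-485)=485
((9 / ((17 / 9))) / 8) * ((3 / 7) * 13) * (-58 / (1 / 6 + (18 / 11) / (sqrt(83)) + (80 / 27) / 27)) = -270298515766851 / 224273600138 + 9639796607298 * sqrt(83) / 112136800069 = -422.04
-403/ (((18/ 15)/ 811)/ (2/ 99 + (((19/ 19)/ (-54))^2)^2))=-3087883866535/ 561201696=-5502.27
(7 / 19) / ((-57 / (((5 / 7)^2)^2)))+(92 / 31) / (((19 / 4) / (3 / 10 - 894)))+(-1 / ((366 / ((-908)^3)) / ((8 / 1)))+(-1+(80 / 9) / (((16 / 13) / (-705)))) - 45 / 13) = 746867922248219656 / 45659112135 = 16357478.00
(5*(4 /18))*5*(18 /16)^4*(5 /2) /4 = 91125 /16384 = 5.56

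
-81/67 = -1.21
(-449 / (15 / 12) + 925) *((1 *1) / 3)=943 / 5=188.60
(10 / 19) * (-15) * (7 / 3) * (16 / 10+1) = -910 / 19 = -47.89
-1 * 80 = -80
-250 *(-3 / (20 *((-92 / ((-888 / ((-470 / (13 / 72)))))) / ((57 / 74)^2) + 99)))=-1055925 / 10011398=-0.11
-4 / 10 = -2 / 5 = -0.40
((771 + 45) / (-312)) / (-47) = 34 / 611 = 0.06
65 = 65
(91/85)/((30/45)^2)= 819/340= 2.41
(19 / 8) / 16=19 / 128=0.15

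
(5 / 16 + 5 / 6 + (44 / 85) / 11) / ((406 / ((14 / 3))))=4867 / 354960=0.01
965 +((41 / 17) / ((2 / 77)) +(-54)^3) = -5317809 / 34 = -156406.15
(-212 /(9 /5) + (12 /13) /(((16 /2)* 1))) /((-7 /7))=27533 /234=117.66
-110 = -110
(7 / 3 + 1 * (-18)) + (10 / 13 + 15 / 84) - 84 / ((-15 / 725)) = 4417447 / 1092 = 4045.28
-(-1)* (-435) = -435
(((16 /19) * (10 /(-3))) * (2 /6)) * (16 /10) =-256 /171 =-1.50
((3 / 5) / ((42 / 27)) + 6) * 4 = 894 / 35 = 25.54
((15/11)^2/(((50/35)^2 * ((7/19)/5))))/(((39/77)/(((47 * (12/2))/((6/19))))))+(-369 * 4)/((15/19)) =57006669/2860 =19932.40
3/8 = 0.38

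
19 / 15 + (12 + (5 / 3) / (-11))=2164 / 165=13.12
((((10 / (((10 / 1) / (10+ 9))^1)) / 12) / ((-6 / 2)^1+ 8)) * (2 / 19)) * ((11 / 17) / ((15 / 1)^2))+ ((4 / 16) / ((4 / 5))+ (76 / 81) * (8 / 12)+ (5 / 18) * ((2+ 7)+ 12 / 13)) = 396813671 / 107406000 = 3.69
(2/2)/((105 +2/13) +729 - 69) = 13/9947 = 0.00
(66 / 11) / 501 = 2 / 167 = 0.01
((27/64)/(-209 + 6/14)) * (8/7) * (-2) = 27/5840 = 0.00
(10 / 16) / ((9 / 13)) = 65 / 72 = 0.90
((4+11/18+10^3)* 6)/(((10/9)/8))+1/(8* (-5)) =1735967/40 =43399.18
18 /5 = 3.60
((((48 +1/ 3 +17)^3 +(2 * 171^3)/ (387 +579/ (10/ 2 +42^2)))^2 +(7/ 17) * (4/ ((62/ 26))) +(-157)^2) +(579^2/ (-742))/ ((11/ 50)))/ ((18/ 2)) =1898159822694335891952151387115/ 184016445569968120263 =10315164043.16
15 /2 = 7.50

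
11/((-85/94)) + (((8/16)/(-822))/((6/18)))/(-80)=-1813219/149056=-12.16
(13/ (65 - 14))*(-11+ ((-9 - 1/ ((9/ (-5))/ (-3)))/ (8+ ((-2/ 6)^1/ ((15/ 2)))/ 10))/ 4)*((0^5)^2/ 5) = 0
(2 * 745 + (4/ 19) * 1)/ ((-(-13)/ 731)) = 1592118/ 19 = 83795.68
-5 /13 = -0.38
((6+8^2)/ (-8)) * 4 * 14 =-490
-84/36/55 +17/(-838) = -8671/138270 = -0.06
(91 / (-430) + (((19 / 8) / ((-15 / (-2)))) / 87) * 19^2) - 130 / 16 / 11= 0.36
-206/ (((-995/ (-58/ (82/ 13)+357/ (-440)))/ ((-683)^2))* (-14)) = 8673547065739/ 125648600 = 69030.19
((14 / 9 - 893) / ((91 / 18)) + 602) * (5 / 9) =21520 / 91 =236.48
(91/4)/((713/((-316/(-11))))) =7189/7843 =0.92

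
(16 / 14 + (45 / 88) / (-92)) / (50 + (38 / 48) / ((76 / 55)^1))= 0.02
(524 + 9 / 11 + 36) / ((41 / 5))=30845 / 451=68.39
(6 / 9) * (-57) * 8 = -304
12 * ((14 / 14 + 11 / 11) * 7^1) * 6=1008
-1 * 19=-19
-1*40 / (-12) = 10 / 3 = 3.33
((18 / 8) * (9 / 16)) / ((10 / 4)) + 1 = 241 / 160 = 1.51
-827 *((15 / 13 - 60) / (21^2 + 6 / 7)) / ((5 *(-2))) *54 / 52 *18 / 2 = -71743077 / 696956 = -102.94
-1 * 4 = -4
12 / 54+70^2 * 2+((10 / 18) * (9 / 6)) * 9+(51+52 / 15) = 887597 / 90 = 9862.19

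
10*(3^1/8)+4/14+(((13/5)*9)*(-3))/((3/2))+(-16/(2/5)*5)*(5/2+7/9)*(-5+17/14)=3073117/1260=2438.98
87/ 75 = 29/ 25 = 1.16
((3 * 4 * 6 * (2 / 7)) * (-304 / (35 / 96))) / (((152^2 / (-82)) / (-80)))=-4534272 / 931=-4870.32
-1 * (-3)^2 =-9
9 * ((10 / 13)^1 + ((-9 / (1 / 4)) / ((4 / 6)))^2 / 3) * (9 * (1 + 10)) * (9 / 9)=11267586 / 13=866737.38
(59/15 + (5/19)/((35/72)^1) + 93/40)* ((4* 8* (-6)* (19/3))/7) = -868184/735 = -1181.20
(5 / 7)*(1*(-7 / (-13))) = 5 / 13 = 0.38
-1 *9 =-9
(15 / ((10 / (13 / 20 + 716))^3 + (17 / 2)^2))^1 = 0.21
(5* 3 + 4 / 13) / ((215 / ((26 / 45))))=398 / 9675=0.04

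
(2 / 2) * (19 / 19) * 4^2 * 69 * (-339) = -374256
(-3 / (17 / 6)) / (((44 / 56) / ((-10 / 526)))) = 1260 / 49181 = 0.03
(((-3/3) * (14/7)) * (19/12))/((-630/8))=38/945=0.04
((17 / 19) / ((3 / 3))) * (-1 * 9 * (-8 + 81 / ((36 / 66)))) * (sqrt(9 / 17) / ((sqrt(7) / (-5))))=37935 * sqrt(119) / 266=1555.72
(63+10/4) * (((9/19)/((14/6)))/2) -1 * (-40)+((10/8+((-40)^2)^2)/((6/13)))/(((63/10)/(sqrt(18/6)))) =24817/532+221866775 * sqrt(3)/252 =1524985.25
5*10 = 50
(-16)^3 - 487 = -4583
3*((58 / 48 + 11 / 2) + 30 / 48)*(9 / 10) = 99 / 5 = 19.80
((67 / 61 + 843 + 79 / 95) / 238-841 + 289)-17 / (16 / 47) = -6602414803 / 11033680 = -598.39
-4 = -4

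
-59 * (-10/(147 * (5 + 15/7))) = 59/105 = 0.56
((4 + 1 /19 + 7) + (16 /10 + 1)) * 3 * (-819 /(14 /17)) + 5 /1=-40727.63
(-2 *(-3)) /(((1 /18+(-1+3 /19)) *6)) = -342 /269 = -1.27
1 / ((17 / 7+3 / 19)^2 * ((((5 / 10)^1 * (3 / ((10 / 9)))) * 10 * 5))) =17689 / 7987680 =0.00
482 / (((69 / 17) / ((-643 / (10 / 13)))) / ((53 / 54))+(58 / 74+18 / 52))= 268632079612 / 626988601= 428.45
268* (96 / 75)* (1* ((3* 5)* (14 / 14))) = 25728 / 5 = 5145.60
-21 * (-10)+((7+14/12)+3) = 221.17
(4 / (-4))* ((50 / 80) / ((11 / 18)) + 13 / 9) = -977 / 396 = -2.47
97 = 97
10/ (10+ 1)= 10/ 11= 0.91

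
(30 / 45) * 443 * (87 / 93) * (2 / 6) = 25694 / 279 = 92.09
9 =9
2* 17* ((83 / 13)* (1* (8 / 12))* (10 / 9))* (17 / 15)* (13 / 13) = 191896 / 1053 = 182.24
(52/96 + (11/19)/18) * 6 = 785/228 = 3.44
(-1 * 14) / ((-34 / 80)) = 560 / 17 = 32.94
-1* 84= -84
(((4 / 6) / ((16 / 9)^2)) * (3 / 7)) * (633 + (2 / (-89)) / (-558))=2526111 / 44144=57.22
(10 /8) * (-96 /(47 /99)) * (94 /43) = -23760 /43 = -552.56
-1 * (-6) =6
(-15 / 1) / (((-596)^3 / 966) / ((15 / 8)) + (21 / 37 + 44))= 4020975 / 31320945923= 0.00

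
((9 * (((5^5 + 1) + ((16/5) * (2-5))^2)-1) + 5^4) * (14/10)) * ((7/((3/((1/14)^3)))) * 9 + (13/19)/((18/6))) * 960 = 31158982096/3325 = 9371122.43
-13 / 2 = -6.50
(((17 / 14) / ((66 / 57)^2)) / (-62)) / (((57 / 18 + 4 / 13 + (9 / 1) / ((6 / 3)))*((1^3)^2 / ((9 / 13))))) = -165699 / 130654832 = -0.00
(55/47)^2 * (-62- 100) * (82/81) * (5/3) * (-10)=24805000/6627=3743.02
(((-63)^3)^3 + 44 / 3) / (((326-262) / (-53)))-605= 2485776450939639365 / 192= 12946752348643955.03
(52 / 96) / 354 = 13 / 8496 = 0.00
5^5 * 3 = 9375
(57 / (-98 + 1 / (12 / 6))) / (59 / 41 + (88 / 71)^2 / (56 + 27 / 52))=-23082547442 / 57890602185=-0.40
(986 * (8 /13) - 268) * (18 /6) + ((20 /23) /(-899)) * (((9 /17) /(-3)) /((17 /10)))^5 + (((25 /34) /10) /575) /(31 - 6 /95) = 6474479881864050080988997 /6370590230165059425644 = 1016.31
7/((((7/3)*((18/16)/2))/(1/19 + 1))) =320/57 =5.61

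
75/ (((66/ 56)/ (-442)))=-28127.27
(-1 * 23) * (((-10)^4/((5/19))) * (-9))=7866000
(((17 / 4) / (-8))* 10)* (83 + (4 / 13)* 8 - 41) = -24565 / 104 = -236.20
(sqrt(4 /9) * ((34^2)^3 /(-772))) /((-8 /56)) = 5406815456 /579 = 9338195.95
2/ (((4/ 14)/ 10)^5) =105043750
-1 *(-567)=567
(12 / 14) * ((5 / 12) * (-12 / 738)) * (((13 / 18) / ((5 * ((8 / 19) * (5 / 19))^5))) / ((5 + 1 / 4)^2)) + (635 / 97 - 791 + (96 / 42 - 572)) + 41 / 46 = -132240576236703802403 / 97587409651200000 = -1355.10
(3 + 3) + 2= 8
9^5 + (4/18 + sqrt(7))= sqrt(7) + 531443/9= 59051.87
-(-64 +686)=-622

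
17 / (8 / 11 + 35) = 187 / 393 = 0.48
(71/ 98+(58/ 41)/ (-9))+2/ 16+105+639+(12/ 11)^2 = 13054737925/ 17502408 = 745.88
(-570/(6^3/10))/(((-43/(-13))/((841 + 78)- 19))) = -7180.23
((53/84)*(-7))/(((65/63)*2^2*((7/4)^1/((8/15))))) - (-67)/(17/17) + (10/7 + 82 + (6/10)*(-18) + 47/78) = 1909703/13650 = 139.90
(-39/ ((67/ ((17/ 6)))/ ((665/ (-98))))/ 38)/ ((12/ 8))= 1105/ 5628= 0.20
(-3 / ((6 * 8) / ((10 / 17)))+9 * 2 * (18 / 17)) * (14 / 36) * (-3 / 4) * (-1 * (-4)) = -18109 / 816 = -22.19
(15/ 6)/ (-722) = -5/ 1444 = -0.00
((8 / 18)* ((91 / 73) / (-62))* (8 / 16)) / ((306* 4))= -91 / 24929208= -0.00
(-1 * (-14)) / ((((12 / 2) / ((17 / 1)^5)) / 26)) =258413974 / 3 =86137991.33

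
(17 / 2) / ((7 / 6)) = 51 / 7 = 7.29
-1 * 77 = -77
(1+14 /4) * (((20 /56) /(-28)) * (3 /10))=-0.02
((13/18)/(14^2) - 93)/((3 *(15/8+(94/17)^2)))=-94818299/99255429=-0.96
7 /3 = 2.33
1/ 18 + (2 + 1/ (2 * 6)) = 77/ 36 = 2.14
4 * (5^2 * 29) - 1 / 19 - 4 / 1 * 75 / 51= 934783 / 323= 2894.07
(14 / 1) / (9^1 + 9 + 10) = 1 / 2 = 0.50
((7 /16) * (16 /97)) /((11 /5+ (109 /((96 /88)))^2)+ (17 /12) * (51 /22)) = 55440 /7673814433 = 0.00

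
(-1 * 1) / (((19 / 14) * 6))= -0.12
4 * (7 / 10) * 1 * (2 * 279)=7812 / 5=1562.40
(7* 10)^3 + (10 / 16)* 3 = 2744015 / 8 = 343001.88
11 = 11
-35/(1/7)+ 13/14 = -244.07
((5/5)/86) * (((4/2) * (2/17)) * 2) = 0.01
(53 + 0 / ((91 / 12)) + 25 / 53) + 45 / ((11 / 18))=74104 / 583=127.11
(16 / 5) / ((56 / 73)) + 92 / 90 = 1636 / 315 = 5.19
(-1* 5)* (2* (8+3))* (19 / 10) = -209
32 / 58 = 16 / 29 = 0.55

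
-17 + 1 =-16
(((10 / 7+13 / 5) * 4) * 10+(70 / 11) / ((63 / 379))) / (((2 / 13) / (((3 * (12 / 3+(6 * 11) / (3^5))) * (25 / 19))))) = 7770407450 / 355509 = 21857.13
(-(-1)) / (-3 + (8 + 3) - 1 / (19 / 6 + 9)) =73 / 578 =0.13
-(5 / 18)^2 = -25 / 324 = -0.08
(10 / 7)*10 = 100 / 7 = 14.29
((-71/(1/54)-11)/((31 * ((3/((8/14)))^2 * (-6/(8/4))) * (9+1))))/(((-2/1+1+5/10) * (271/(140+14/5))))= -0.16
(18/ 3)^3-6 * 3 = 198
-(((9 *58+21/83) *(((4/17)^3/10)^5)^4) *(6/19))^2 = -108697542435166355569436359450033128005849808474664624148369292839092224/101937534528945131330183363838705648813600565820551680668368901637451383419418325559870883600744427941176989748104523712222415528871587270371301025881669638692983426153659820556640625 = -0.00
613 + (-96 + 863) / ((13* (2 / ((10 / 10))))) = 1285 / 2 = 642.50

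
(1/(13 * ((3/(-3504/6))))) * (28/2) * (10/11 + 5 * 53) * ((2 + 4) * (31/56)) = -2036700/11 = -185154.55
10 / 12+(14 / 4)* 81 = 853 / 3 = 284.33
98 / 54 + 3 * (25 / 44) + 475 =478.52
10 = 10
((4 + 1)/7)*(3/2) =15/14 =1.07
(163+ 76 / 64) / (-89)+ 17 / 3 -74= -299801 / 4272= -70.18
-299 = -299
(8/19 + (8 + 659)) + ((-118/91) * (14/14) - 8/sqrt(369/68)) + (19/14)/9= 662.84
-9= -9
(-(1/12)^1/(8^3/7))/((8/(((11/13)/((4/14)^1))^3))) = -3195731/863895552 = -0.00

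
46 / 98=23 / 49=0.47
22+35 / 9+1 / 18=467 / 18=25.94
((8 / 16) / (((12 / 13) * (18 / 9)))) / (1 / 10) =65 / 24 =2.71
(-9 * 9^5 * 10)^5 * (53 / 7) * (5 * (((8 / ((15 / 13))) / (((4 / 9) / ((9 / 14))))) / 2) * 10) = -394301358696923516988209670419101500000 / 49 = -8046966504018847285473667000000000000.00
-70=-70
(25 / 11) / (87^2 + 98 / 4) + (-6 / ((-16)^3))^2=211218713 / 700687843328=0.00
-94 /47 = -2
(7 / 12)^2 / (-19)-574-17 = -1617025 / 2736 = -591.02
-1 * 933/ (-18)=311/ 6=51.83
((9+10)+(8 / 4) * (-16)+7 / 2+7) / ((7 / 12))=-30 / 7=-4.29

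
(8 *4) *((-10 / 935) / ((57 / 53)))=-3392 / 10659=-0.32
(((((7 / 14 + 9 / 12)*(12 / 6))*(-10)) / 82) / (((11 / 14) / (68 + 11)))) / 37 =-13825 / 16687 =-0.83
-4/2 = -2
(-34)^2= 1156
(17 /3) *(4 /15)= 68 /45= 1.51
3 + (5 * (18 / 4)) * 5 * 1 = 231 / 2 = 115.50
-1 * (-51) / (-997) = -51 / 997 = -0.05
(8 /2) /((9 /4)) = 16 /9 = 1.78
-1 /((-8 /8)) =1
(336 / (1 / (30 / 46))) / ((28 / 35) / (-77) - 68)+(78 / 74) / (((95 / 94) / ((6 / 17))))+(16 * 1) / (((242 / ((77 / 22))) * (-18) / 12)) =-1637334546326 / 544293894045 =-3.01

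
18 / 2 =9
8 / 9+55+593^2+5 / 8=25322797 / 72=351705.51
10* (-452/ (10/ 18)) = -8136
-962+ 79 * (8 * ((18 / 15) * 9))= 29318 / 5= 5863.60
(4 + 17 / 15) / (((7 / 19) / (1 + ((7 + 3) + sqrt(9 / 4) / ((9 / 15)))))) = 1881 / 10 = 188.10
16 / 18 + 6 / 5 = 94 / 45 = 2.09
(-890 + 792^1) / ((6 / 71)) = -3479 / 3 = -1159.67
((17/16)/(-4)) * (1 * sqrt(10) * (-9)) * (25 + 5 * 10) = 11475 * sqrt(10)/64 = 566.99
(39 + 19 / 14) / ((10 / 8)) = 226 / 7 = 32.29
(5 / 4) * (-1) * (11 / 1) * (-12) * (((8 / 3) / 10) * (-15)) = -660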